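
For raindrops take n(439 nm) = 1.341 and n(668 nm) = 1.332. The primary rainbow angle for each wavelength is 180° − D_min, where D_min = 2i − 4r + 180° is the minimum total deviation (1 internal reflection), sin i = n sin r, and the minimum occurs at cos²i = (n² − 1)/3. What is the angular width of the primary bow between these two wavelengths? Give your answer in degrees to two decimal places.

At 439 nm (n = 1.341): cos²i = 0.26609 → i = 58.946°, r = 39.705°, D_min = 139.071°, rainbow angle = 40.929°.
At 668 nm (n = 1.332): cos²i = 0.25807 → i = 59.469°, r = 40.290°, D_min = 137.776°, rainbow angle = 42.224°.
Angular width = |40.929° − 42.224°| = 1.295°.

1.29°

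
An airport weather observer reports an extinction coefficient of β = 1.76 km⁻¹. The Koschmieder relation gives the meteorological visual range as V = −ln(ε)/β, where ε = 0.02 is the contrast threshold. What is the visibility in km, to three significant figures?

V = −ln(0.02) / 1.76 = 3.912 / 1.76 = 2.2227 km.

2.22 km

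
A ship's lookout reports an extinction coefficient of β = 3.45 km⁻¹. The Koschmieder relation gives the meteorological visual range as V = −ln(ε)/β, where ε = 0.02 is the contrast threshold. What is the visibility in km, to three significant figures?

1.13 km

V = −ln(0.02) / 3.45 = 3.912 / 3.45 = 1.1339 km.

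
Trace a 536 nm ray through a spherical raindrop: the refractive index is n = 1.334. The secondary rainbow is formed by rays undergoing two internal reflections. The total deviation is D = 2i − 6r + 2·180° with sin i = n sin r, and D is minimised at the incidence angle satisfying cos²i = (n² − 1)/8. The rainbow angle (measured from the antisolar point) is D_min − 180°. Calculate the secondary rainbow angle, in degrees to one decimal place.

51.2°

cos²i = (1.77956 − 1)/8 = 0.09744; i = arccos(0.31216) = 71.810°.
sin r = sin 71.810°/1.334 = 0.71217; r = 45.411°.
D_min = 2·71.810° − 6·45.411° + 360° = 231.153°.
Rainbow angle = D_min − 180° = 51.153°.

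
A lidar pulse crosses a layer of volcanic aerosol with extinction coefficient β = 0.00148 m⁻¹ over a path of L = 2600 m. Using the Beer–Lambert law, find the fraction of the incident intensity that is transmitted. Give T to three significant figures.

0.0213

τ = β·L = 0.00148 × 2600 = 3.8480.
T = exp(−3.8480) = 0.0213.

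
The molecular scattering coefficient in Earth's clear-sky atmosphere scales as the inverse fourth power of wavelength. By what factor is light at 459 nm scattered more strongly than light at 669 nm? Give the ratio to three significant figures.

Rayleigh scattering ∝ λ⁻⁴, so the ratio of coefficients is the inverse fourth power of the wavelength ratio.
σ(459)/σ(669) = (669/459)⁴ = (1.4575)⁴ = 4.513.

4.51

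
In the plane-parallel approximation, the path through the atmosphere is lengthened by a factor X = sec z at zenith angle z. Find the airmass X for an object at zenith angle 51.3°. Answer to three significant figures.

1.60

X = sec z = 1/cos 51.3° = 1/0.6252 = 1.5994.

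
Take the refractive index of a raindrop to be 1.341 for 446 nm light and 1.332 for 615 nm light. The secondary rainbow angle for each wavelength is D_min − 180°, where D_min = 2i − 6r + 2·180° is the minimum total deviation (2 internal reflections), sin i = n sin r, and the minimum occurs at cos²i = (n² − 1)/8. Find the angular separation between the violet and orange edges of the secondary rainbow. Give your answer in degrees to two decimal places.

2.34°

At 446 nm (n = 1.341): cos²i = 0.09979 → i = 71.586°, r = 45.034°, D_min = 232.966°, rainbow angle = 52.966°.
At 615 nm (n = 1.332): cos²i = 0.09678 → i = 71.875°, r = 45.520°, D_min = 230.628°, rainbow angle = 50.628°.
Angular width = |52.966° − 50.628°| = 2.337°.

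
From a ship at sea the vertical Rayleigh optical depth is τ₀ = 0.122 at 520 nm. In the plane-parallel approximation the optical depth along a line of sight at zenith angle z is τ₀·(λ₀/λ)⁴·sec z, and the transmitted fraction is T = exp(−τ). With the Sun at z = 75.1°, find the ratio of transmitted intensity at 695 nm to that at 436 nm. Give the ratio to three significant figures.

2.25

Airmass: sec 75.1° = 3.8890.
τ(695 nm) = 0.122 × (520/695)⁴ × 3.8890 = 0.122 × 0.3134 × 3.8890 = 0.1487.
τ(436 nm) = 0.122 × (520/436)⁴ × 3.8890 = 0.122 × 2.0233 × 3.8890 = 0.9600.
T(695)/T(436) = exp(τ_B − τ_A) = exp(0.8113) = 2.2509.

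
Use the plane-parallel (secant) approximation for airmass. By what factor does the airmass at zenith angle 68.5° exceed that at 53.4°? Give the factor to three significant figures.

1.63

X(68.5°)/X(53.4°) = sec 68.5° / sec 53.4° = cos 53.4° / cos 68.5° = 0.5962/0.3665 = 1.6268.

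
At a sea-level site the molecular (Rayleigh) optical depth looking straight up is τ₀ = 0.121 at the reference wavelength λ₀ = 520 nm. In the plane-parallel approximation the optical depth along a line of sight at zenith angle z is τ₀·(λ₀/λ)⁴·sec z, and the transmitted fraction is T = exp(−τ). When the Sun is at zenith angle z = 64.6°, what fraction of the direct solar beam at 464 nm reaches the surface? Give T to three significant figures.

0.641

sec 64.6° = 2.3314.
τ = 0.121 × (520/464)⁴ × 2.3314 = 0.121 × 1.5774 × 2.3314 = 0.4450.
T = exp(−0.4450) = 0.6408.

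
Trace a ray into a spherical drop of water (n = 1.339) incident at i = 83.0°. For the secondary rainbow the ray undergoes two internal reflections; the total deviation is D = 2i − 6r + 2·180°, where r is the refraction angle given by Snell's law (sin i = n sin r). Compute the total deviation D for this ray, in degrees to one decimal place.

sin r = sin 83.0° / 1.339 = 0.9925/1.339 = 0.7413; r = 47.84°.
D = 2·83.0° − 6·47.84° + 2·180° = 166.00° − 287.03° + 360° = 238.97°.

239.0°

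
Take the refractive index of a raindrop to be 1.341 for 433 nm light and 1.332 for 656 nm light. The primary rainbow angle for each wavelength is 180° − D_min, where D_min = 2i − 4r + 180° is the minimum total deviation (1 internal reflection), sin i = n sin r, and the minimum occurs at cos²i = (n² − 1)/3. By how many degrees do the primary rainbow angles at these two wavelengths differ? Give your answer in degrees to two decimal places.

1.29°

At 433 nm (n = 1.341): cos²i = 0.26609 → i = 58.946°, r = 39.705°, D_min = 139.071°, rainbow angle = 40.929°.
At 656 nm (n = 1.332): cos²i = 0.25807 → i = 59.469°, r = 40.290°, D_min = 137.776°, rainbow angle = 42.224°.
Angular width = |40.929° − 42.224°| = 1.295°.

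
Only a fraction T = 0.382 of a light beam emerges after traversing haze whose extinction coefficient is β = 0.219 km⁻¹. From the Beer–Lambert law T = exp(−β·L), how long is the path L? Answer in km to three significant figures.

Beer–Lambert: T = exp(−βL) ⇒ L = −ln(T)/β = −ln(0.382)/0.219 = 0.9623/0.219 = 4.394 km.

4.39 km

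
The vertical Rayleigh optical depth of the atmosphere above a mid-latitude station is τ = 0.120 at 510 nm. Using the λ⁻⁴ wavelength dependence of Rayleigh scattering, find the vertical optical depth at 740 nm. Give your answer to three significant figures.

τ(740 nm) = τ(510 nm) × (510/740)⁴ = 0.120 × (0.6892)⁴ = 0.120 × 0.2256 = 0.0271.

0.0271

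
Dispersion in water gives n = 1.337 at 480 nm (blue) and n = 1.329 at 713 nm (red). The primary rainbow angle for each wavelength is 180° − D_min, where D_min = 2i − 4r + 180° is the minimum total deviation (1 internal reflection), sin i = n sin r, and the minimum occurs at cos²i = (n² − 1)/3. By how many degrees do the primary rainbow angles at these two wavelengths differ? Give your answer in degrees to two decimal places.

1.16°

At 480 nm (n = 1.337): cos²i = 0.26252 → i = 59.178°, r = 39.964°, D_min = 138.500°, rainbow angle = 41.500°.
At 713 nm (n = 1.329): cos²i = 0.25541 → i = 59.643°, r = 40.487°, D_min = 137.337°, rainbow angle = 42.663°.
Angular width = |41.500° − 42.663°| = 1.163°.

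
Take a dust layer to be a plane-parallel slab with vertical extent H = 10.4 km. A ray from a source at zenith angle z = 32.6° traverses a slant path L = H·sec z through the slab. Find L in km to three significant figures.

12.3 km

sec z = 1/cos 32.6° = 1.1870.
L = 10.4 × 1.1870 = 12.345 km.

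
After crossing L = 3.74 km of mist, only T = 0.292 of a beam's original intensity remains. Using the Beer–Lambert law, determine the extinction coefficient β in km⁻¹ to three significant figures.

0.329 km⁻¹

Beer–Lambert: T = exp(−βL) ⇒ β = −ln(T)/L = −ln(0.292)/3.74 = 1.2310/3.74 = 0.3291 km⁻¹.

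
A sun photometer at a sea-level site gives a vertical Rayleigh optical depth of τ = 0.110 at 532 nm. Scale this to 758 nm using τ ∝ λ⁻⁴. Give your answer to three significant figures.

0.0267

τ(758 nm) = τ(532 nm) × (532/758)⁴ = 0.110 × (0.7018)⁴ = 0.110 × 0.2426 = 0.0267.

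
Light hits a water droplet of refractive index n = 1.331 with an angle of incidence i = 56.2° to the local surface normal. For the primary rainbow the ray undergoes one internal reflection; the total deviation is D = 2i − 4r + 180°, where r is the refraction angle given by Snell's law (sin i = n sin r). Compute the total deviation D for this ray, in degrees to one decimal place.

137.9°

sin r = sin 56.2° / 1.331 = 0.8310/1.331 = 0.6243; r = 38.63°.
D = 2·56.2° − 4·38.63° + 180° = 112.40° − 154.53° + 180° = 137.87°.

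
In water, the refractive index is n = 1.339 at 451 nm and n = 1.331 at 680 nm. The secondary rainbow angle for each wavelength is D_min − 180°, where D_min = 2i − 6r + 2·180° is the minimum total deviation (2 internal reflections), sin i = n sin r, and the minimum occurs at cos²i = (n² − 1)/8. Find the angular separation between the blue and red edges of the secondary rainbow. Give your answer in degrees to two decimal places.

At 451 nm (n = 1.339): cos²i = 0.09912 → i = 71.650°, r = 45.141°, D_min = 232.451°, rainbow angle = 52.451°.
At 680 nm (n = 1.331): cos²i = 0.09645 → i = 71.907°, r = 45.575°, D_min = 230.365°, rainbow angle = 50.365°.
Angular width = |52.451° − 50.365°| = 2.086°.

2.09°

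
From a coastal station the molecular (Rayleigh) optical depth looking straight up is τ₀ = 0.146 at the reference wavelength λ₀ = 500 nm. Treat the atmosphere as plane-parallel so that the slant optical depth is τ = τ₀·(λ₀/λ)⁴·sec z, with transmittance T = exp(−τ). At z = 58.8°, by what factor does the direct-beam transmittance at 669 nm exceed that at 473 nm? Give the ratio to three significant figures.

Airmass: sec 58.8° = 1.9304.
τ(669 nm) = 0.146 × (500/669)⁴ × 1.9304 = 0.146 × 0.3120 × 1.9304 = 0.0879.
τ(473 nm) = 0.146 × (500/473)⁴ × 1.9304 = 0.146 × 1.2486 × 1.9304 = 0.3519.
T(669)/T(473) = exp(τ_B − τ_A) = exp(0.2640) = 1.3021.

1.30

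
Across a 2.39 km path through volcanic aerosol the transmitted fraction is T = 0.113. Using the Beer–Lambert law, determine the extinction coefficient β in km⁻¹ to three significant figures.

Beer–Lambert: T = exp(−βL) ⇒ β = −ln(T)/L = −ln(0.113)/2.39 = 2.1804/2.39 = 0.9123 km⁻¹.

0.912 km⁻¹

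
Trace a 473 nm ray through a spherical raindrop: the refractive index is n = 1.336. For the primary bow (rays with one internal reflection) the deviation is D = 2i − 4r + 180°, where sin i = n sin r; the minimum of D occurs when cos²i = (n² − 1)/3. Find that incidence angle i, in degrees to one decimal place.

59.2°

cos²i = (1.336² − 1)/3 = (1.78490 − 1)/3 = 0.26163.
cos i = 0.51150, so i = 59.236°.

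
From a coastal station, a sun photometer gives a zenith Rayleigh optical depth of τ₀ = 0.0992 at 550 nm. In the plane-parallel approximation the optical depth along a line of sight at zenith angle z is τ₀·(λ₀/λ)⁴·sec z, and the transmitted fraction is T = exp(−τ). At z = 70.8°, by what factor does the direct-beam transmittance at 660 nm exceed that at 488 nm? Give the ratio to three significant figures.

Airmass: sec 70.8° = 3.0407.
τ(660 nm) = 0.0992 × (550/660)⁴ × 3.0407 = 0.0992 × 0.4823 × 3.0407 = 0.1455.
τ(488 nm) = 0.0992 × (550/488)⁴ × 3.0407 = 0.0992 × 1.6135 × 3.0407 = 0.4867.
T(660)/T(488) = exp(τ_B − τ_A) = exp(0.3412) = 1.4067.

1.41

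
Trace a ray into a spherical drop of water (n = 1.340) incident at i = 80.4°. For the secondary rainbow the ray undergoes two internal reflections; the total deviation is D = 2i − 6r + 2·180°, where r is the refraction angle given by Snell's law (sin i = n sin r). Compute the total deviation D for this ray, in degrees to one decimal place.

236.5°

sin r = sin 80.4° / 1.340 = 0.9860/1.340 = 0.7358; r = 47.38°.
D = 2·80.4° − 6·47.38° + 2·180° = 160.80° − 284.26° + 360° = 236.54°.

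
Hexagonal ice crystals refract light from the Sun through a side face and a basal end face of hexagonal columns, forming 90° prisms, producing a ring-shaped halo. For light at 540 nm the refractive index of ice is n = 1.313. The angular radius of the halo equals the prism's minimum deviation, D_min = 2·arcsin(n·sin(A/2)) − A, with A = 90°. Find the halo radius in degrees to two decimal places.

n·sin(A/2) = 1.313 × sin 45° = 1.313 × 0.7071 = 0.9284.
D_min = 2·arcsin(0.9284) − 90° = 2 × 68.192° − 90° = 46.383°.

46.38°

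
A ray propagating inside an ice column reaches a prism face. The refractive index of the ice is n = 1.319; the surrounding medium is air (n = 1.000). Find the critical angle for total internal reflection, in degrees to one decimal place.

49.3°

sin θ_c = n_air / n = 1.000 / 1.319 = 0.7582.
θ_c = arcsin(0.7582) = 49.30°.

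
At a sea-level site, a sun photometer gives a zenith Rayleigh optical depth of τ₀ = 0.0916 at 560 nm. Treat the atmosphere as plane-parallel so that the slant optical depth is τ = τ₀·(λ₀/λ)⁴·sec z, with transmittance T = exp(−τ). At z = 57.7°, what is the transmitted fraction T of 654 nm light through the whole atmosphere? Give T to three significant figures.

sec 57.7° = 1.8714.
τ = 0.0916 × (560/654)⁴ × 1.8714 = 0.0916 × 0.5376 × 1.8714 = 0.0922.
T = exp(−0.0922) = 0.9120.

0.912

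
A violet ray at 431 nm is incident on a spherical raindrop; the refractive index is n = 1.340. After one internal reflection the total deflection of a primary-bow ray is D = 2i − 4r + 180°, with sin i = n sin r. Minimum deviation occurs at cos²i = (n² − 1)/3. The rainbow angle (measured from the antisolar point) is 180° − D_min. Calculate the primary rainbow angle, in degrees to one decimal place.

41.1°

cos²i = (1.79560 − 1)/3 = 0.26520; i = arccos(0.51498) = 59.004°.
sin r = sin 59.004°/1.340 = 0.63971; r = 39.770°.
D_min = 2·59.004° − 4·39.770° + 180° = 138.929°.
Rainbow angle = 180° − D_min = 41.071°.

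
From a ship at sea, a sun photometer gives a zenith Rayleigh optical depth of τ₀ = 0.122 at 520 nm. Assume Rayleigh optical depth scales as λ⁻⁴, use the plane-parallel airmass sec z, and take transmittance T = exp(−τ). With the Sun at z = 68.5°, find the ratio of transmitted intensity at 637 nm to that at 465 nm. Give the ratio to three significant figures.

Airmass: sec 68.5° = 2.7285.
τ(637 nm) = 0.122 × (520/637)⁴ × 2.7285 = 0.122 × 0.4441 × 2.7285 = 0.1478.
τ(465 nm) = 0.122 × (520/465)⁴ × 2.7285 = 0.122 × 1.5639 × 2.7285 = 0.5206.
T(637)/T(465) = exp(τ_B − τ_A) = exp(0.3728) = 1.4517.

1.45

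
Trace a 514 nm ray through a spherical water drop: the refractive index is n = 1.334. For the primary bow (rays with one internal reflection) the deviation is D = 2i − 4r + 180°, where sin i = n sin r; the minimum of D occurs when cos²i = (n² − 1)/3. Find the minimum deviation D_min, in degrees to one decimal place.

cos²i = (1.77956 − 1)/3 = 0.25985; i = arccos(0.50976) = 59.352°.
sin r = sin 59.352°/1.334 = 0.64492; r = 40.159°.
D_min = 2·59.352° − 4·40.159° + 180° = 138.067°.

138.1°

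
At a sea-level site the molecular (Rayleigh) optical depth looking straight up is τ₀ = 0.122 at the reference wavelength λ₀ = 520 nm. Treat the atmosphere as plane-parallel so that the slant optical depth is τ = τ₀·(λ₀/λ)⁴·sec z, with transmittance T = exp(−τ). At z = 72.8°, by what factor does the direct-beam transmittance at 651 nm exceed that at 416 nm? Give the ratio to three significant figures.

2.31

Airmass: sec 72.8° = 3.3817.
τ(651 nm) = 0.122 × (520/651)⁴ × 3.3817 = 0.122 × 0.4071 × 3.3817 = 0.1680.
τ(416 nm) = 0.122 × (520/416)⁴ × 3.3817 = 0.122 × 2.4414 × 3.3817 = 1.0072.
T(651)/T(416) = exp(τ_B − τ_A) = exp(0.8393) = 2.3147.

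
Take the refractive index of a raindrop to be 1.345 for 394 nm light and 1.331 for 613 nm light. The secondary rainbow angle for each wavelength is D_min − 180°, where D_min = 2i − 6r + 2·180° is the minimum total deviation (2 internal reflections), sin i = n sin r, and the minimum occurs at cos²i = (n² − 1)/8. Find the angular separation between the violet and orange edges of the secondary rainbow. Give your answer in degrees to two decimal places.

At 394 nm (n = 1.345): cos²i = 0.10113 → i = 71.458°, r = 44.821°, D_min = 233.987°, rainbow angle = 53.987°.
At 613 nm (n = 1.331): cos²i = 0.09645 → i = 71.907°, r = 45.575°, D_min = 230.365°, rainbow angle = 50.365°.
Angular width = |53.987° − 50.365°| = 3.622°.

3.62°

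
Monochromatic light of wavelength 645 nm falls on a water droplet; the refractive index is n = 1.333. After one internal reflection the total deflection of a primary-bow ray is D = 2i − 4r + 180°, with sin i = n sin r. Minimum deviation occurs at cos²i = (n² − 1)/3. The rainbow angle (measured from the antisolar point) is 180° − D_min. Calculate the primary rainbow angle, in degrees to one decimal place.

42.1°

cos²i = (1.77689 − 1)/3 = 0.25896; i = arccos(0.50888) = 59.410°.
sin r = sin 59.410°/1.333 = 0.64579; r = 40.225°.
D_min = 2·59.410° − 4·40.225° + 180° = 137.922°.
Rainbow angle = 180° − D_min = 42.078°.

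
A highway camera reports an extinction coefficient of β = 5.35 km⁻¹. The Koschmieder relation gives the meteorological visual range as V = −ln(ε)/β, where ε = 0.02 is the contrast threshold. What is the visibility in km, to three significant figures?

V = −ln(0.02) / 5.35 = 3.912 / 5.35 = 0.7312 km.

0.731 km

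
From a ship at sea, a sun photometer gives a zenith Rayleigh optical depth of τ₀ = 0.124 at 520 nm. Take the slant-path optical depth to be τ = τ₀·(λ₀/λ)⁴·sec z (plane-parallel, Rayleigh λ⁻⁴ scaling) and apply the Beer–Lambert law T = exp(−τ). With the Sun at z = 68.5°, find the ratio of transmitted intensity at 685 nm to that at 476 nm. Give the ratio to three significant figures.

1.45

Airmass: sec 68.5° = 2.7285.
τ(685 nm) = 0.124 × (520/685)⁴ × 2.7285 = 0.124 × 0.3321 × 2.7285 = 0.1124.
τ(476 nm) = 0.124 × (520/476)⁴ × 2.7285 = 0.124 × 1.4242 × 2.7285 = 0.4819.
T(685)/T(476) = exp(τ_B − τ_A) = exp(0.3695) = 1.4470.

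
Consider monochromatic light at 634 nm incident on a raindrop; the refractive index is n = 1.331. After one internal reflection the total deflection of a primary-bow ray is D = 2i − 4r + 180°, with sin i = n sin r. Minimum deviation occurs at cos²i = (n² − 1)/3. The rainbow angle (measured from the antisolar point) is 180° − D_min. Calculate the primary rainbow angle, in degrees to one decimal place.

cos²i = (1.77156 − 1)/3 = 0.25719; i = arccos(0.50714) = 59.527°.
sin r = sin 59.527°/1.331 = 0.64753; r = 40.356°.
D_min = 2·59.527° − 4·40.356° + 180° = 137.630°.
Rainbow angle = 180° − D_min = 42.370°.

42.4°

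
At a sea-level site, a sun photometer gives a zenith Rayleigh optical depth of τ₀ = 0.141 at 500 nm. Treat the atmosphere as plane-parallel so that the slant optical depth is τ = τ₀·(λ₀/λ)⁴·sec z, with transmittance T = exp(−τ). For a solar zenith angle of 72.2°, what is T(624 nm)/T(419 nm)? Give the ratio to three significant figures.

2.11

Airmass: sec 72.2° = 3.2712.
τ(624 nm) = 0.141 × (500/624)⁴ × 3.2712 = 0.141 × 0.4122 × 3.2712 = 0.1901.
τ(419 nm) = 0.141 × (500/419)⁴ × 3.2712 = 0.141 × 2.0278 × 3.2712 = 0.9353.
T(624)/T(419) = exp(τ_B − τ_A) = exp(0.7452) = 2.1068.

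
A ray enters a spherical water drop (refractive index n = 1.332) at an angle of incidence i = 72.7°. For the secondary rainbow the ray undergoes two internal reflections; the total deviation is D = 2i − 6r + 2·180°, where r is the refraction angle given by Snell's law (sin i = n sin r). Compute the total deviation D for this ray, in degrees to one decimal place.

sin r = sin 72.7° / 1.332 = 0.9548/1.332 = 0.7168; r = 45.79°.
D = 2·72.7° − 6·45.79° + 2·180° = 145.40° − 274.74° + 360° = 230.66°.

230.7°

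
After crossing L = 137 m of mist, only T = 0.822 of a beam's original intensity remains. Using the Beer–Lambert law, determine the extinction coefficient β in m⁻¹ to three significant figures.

0.00143 m⁻¹

Beer–Lambert: T = exp(−βL) ⇒ β = −ln(T)/L = −ln(0.822)/137 = 0.1960/137 = 0.001431 m⁻¹.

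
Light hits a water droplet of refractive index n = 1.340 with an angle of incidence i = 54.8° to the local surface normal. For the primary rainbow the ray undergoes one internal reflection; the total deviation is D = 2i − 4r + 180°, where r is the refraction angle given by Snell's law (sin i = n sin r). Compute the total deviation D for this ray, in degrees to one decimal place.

139.3°

sin r = sin 54.8° / 1.340 = 0.8171/1.340 = 0.6098; r = 37.58°.
D = 2·54.8° − 4·37.58° + 180° = 109.60° − 150.30° + 180° = 139.30°.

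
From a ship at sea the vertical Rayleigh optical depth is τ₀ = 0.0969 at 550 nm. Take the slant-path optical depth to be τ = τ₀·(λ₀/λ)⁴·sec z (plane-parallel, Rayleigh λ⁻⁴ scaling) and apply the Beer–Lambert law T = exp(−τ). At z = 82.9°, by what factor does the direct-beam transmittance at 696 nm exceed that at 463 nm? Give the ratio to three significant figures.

Airmass: sec 82.9° = 8.0905.
τ(696 nm) = 0.0969 × (550/696)⁴ × 8.0905 = 0.0969 × 0.3900 × 8.0905 = 0.3057.
τ(463 nm) = 0.0969 × (550/463)⁴ × 8.0905 = 0.0969 × 1.9913 × 8.0905 = 1.5611.
T(696)/T(463) = exp(τ_B − τ_A) = exp(1.2554) = 3.5091.

3.51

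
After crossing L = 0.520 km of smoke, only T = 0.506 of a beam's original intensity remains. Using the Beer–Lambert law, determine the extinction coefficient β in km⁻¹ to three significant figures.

1.31 km⁻¹

Beer–Lambert: T = exp(−βL) ⇒ β = −ln(T)/L = −ln(0.506)/0.520 = 0.6812/0.520 = 1.31 km⁻¹.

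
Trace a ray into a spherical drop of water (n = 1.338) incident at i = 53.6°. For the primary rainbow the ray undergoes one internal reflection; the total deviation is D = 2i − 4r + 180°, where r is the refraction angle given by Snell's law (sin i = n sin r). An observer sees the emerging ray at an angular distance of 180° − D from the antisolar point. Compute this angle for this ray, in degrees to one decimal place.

40.7°

sin r = sin 53.6° / 1.338 = 0.8049/1.338 = 0.6016; r = 36.98°.
D = 2·53.6° − 4·36.98° + 180° = 107.20° − 147.93° + 180° = 139.27°.
Angle from antisolar point = 180° − D = 40.73°.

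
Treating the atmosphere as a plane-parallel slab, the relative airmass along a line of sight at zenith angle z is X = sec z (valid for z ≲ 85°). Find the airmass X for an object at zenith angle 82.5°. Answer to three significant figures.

7.66

X = sec z = 1/cos 82.5° = 1/0.1305 = 7.6613.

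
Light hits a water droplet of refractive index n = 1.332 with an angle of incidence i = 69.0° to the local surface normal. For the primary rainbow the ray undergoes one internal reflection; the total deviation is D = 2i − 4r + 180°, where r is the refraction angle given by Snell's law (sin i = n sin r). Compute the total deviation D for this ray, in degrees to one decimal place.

sin r = sin 69.0° / 1.332 = 0.9336/1.332 = 0.7009; r = 44.50°.
D = 2·69.0° − 4·44.50° + 180° = 138.00° − 177.99° + 180° = 140.01°.

140.0°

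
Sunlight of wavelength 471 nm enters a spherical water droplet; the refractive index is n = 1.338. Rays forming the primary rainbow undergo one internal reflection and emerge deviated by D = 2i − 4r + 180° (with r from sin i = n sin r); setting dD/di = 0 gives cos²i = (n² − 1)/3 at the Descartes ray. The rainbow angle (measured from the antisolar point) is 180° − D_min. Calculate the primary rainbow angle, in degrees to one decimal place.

41.4°

cos²i = (1.79024 − 1)/3 = 0.26341; i = arccos(0.51324) = 59.120°.
sin r = sin 59.120°/1.338 = 0.64144; r = 39.899°.
D_min = 2·59.120° − 4·39.899° + 180° = 138.643°.
Rainbow angle = 180° − D_min = 41.357°.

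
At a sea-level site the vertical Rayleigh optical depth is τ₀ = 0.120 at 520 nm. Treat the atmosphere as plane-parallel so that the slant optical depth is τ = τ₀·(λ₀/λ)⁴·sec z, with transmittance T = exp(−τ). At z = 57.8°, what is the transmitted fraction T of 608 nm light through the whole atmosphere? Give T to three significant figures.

0.886

sec 57.8° = 1.8766.
τ = 0.120 × (520/608)⁴ × 1.8766 = 0.120 × 0.5351 × 1.8766 = 0.1205.
T = exp(−0.1205) = 0.8865.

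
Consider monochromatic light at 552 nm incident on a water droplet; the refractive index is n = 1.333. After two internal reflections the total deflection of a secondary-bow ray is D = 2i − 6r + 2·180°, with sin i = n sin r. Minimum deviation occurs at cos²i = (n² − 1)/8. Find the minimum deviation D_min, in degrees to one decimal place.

230.9°

cos²i = (1.77689 − 1)/8 = 0.09711; i = arccos(0.31163) = 71.843°.
sin r = sin 71.843°/1.333 = 0.71283; r = 45.466°.
D_min = 2·71.843° − 6·45.466° + 360° = 230.891°.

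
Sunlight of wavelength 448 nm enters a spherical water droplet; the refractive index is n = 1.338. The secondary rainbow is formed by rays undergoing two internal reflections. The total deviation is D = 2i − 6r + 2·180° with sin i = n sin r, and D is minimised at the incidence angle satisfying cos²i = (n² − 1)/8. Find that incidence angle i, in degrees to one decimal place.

71.7°

cos²i = (1.338² − 1)/8 = (1.79024 − 1)/8 = 0.09878.
cos i = 0.31429, so i = 71.682°.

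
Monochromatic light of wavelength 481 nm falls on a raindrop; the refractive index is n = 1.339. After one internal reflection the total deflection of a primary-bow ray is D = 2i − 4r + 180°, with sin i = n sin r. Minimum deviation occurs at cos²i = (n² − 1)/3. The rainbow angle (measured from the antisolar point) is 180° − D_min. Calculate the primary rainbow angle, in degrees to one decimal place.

41.2°

cos²i = (1.79292 − 1)/3 = 0.26431; i = arccos(0.51411) = 59.062°.
sin r = sin 59.062°/1.339 = 0.64057; r = 39.834°.
D_min = 2·59.062° − 4·39.834° + 180° = 138.786°.
Rainbow angle = 180° − D_min = 41.214°.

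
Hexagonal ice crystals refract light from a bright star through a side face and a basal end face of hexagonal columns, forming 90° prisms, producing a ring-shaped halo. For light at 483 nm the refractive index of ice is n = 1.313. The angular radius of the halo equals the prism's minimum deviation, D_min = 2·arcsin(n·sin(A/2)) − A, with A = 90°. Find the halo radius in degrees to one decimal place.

n·sin(A/2) = 1.313 × sin 45° = 1.313 × 0.7071 = 0.9284.
D_min = 2·arcsin(0.9284) − 90° = 2 × 68.192° − 90° = 46.383°.

46.4°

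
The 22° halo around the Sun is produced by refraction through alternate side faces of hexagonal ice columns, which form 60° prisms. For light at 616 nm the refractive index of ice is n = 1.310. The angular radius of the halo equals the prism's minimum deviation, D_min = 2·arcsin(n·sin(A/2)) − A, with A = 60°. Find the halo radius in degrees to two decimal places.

n·sin(A/2) = 1.310 × sin 30° = 1.310 × 0.5000 = 0.6550.
D_min = 2·arcsin(0.6550) − 60° = 2 × 40.920° − 60° = 21.839°.

21.84°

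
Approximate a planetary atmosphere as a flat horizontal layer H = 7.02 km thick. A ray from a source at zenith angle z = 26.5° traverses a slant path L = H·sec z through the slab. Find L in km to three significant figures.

7.84 km

sec z = 1/cos 26.5° = 1.1174.
L = 7.02 × 1.1174 = 7.844 km.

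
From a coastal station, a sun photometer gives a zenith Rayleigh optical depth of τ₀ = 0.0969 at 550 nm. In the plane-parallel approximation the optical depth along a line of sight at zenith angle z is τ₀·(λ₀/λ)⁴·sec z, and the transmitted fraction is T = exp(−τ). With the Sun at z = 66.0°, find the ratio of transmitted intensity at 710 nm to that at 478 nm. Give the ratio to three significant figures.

1.39

Airmass: sec 66.0° = 2.4586.
τ(710 nm) = 0.0969 × (550/710)⁴ × 2.4586 = 0.0969 × 0.3601 × 2.4586 = 0.0858.
τ(478 nm) = 0.0969 × (550/478)⁴ × 2.4586 = 0.0969 × 1.7528 × 2.4586 = 0.4176.
T(710)/T(478) = exp(τ_B − τ_A) = exp(0.3318) = 1.3935.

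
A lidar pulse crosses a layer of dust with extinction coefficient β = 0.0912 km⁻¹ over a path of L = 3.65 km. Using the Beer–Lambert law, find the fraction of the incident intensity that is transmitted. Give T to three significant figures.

0.717

τ = β·L = 0.0912 × 3.65 = 0.3329.
T = exp(−0.3329) = 0.7169.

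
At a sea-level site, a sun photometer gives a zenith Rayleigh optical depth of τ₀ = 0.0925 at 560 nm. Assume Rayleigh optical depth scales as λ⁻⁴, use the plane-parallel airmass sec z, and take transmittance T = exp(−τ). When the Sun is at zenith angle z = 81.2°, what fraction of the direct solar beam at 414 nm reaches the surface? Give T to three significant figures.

sec 81.2° = 6.5366.
τ = 0.0925 × (560/414)⁴ × 6.5366 = 0.0925 × 3.3477 × 6.5366 = 2.0241.
T = exp(−2.0241) = 0.1321.

0.132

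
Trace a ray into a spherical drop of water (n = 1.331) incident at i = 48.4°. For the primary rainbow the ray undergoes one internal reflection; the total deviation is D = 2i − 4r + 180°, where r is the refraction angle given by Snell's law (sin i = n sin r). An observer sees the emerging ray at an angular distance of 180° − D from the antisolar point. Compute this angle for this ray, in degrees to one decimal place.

39.9°

sin r = sin 48.4° / 1.331 = 0.7478/1.331 = 0.5618; r = 34.18°.
D = 2·48.4° − 4·34.18° + 180° = 96.80° − 136.73° + 180° = 140.07°.
Angle from antisolar point = 180° − D = 39.93°.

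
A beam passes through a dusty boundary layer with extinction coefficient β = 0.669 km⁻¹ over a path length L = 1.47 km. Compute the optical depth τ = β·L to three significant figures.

τ = β·L = 0.669 × 1.47 = 0.9834.

0.983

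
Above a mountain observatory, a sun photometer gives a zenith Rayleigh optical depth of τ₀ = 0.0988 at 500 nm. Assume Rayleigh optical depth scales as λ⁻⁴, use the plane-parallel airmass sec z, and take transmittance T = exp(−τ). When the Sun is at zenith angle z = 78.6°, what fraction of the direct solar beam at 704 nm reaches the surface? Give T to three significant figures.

sec 78.6° = 5.0593.
τ = 0.0988 × (500/704)⁴ × 5.0593 = 0.0988 × 0.2544 × 5.0593 = 0.1272.
T = exp(−0.1272) = 0.8806.

0.881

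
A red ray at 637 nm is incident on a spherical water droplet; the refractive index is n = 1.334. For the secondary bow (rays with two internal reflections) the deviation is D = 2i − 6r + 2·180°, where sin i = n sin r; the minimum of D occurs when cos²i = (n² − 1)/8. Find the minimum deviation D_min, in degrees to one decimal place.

231.2°

cos²i = (1.77956 − 1)/8 = 0.09744; i = arccos(0.31216) = 71.810°.
sin r = sin 71.810°/1.334 = 0.71217; r = 45.411°.
D_min = 2·71.810° − 6·45.411° + 360° = 231.153°.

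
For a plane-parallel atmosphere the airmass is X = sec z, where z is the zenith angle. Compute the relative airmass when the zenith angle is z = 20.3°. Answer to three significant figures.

1.07

X = sec z = 1/cos 20.3° = 1/0.9379 = 1.0662.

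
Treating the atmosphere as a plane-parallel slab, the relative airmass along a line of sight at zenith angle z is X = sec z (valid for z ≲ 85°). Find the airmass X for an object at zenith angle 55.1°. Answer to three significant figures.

1.75

X = sec z = 1/cos 55.1° = 1/0.5721 = 1.7478.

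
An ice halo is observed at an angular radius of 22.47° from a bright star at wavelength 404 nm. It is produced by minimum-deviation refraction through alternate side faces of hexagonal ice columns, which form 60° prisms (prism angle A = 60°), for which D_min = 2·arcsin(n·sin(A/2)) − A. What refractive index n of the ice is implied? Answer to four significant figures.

1.318

Rearranging: n = sin((D_min + A)/2) / sin(A/2).
(D_min + A)/2 = (22.47° + 60°)/2 = 41.235°.
n = sin 41.235° / sin 30° = 0.6591 / 0.5000 = 1.3183.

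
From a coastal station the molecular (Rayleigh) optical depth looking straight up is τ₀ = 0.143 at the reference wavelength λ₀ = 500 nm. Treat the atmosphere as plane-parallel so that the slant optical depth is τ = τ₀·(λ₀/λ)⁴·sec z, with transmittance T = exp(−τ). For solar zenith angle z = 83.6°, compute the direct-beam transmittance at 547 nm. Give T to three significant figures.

sec 83.6° = 8.9711.
τ = 0.143 × (500/547)⁴ × 8.9711 = 0.143 × 0.6981 × 8.9711 = 0.8956.
T = exp(−0.8956) = 0.4084.

0.408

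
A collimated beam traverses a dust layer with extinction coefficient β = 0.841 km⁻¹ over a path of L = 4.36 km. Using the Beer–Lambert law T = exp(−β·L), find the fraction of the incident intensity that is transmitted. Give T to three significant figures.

τ = β·L = 0.841 × 4.36 = 3.6668.
T = exp(−3.6668) = 0.0256.

0.0256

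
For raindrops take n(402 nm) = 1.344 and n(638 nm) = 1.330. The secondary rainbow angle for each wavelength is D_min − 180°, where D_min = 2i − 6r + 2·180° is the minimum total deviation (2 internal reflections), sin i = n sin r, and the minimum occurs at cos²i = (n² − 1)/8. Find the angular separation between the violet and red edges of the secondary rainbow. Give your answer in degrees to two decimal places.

At 402 nm (n = 1.344): cos²i = 0.10079 → i = 71.490°, r = 44.874°, D_min = 233.733°, rainbow angle = 53.733°.
At 638 nm (n = 1.330): cos²i = 0.09611 → i = 71.940°, r = 45.630°, D_min = 230.101°, rainbow angle = 50.101°.
Angular width = |53.733° − 50.101°| = 3.632°.

3.63°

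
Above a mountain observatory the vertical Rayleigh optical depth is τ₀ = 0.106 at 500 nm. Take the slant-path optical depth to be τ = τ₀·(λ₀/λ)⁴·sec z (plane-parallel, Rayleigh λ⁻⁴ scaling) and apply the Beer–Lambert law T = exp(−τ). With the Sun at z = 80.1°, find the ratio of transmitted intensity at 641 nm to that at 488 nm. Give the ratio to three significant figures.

Airmass: sec 80.1° = 5.8164.
τ(641 nm) = 0.106 × (500/641)⁴ × 5.8164 = 0.106 × 0.3702 × 5.8164 = 0.2282.
τ(488 nm) = 0.106 × (500/488)⁴ × 5.8164 = 0.106 × 1.1020 × 5.8164 = 0.6794.
T(641)/T(488) = exp(τ_B − τ_A) = exp(0.4512) = 1.5702.

1.57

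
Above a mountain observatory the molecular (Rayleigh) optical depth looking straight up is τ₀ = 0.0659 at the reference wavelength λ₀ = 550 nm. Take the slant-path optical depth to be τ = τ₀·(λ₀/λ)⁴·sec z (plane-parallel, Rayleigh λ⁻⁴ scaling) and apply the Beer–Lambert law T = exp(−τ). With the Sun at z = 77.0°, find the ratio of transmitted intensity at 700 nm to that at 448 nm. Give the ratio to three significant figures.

1.74

Airmass: sec 77.0° = 4.4454.
τ(700 nm) = 0.0659 × (550/700)⁴ × 4.4454 = 0.0659 × 0.3811 × 4.4454 = 0.1116.
τ(448 nm) = 0.0659 × (550/448)⁴ × 4.4454 = 0.0659 × 2.2716 × 4.4454 = 0.6655.
T(700)/T(448) = exp(τ_B − τ_A) = exp(0.5538) = 1.7399.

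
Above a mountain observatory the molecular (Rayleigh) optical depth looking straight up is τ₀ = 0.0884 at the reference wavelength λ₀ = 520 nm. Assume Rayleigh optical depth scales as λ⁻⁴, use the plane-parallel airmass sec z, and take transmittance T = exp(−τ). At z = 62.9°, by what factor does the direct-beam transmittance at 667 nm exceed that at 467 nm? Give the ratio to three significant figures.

Airmass: sec 62.9° = 2.1952.
τ(667 nm) = 0.0884 × (520/667)⁴ × 2.1952 = 0.0884 × 0.3694 × 2.1952 = 0.0717.
τ(467 nm) = 0.0884 × (520/467)⁴ × 2.1952 = 0.0884 × 1.5373 × 2.1952 = 0.2983.
T(667)/T(467) = exp(τ_B − τ_A) = exp(0.2266) = 1.2544.

1.25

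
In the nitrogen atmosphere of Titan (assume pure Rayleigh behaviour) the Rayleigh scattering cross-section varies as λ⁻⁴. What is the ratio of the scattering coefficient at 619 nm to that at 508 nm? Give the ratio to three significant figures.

0.454

Rayleigh scattering ∝ λ⁻⁴, so the ratio of coefficients is the inverse fourth power of the wavelength ratio.
σ(619)/σ(508) = (508/619)⁴ = (0.8207)⁴ = 0.4536.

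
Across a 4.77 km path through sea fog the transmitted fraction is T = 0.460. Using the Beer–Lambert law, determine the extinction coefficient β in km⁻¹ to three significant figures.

Beer–Lambert: T = exp(−βL) ⇒ β = −ln(T)/L = −ln(0.460)/4.77 = 0.7765/4.77 = 0.1628 km⁻¹.

0.163 km⁻¹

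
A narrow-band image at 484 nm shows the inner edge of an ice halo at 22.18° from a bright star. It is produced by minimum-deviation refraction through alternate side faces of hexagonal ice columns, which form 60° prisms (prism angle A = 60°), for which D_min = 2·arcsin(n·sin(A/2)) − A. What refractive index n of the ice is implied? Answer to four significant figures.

Rearranging: n = sin((D_min + A)/2) / sin(A/2).
(D_min + A)/2 = (22.18° + 60°)/2 = 41.090°.
n = sin 41.090° / sin 30° = 0.6572 / 0.5000 = 1.3145.

1.314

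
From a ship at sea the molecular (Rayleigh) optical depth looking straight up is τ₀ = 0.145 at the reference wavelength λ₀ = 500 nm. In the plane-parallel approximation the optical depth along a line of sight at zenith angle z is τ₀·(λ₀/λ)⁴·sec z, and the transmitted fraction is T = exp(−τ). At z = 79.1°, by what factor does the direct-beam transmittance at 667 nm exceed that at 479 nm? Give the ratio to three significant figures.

1.95

Airmass: sec 79.1° = 5.2883.
τ(667 nm) = 0.145 × (500/667)⁴ × 5.2883 = 0.145 × 0.3158 × 5.2883 = 0.2421.
τ(479 nm) = 0.145 × (500/479)⁴ × 5.2883 = 0.145 × 1.1872 × 5.2883 = 0.9104.
T(667)/T(479) = exp(τ_B − τ_A) = exp(0.6682) = 1.9508.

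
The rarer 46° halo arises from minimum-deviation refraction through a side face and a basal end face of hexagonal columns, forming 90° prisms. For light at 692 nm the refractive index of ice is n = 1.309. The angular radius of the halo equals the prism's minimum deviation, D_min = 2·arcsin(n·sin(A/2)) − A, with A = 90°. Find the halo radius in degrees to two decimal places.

45.52°

n·sin(A/2) = 1.309 × sin 45° = 1.309 × 0.7071 = 0.9256.
D_min = 2·arcsin(0.9256) − 90° = 2 × 67.759° − 90° = 45.519°.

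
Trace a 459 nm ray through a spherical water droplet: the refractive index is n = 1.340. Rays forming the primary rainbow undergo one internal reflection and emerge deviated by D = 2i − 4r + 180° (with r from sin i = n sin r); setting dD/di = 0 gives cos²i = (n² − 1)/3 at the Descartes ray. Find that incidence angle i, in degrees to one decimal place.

59.0°

cos²i = (1.340² − 1)/3 = (1.79560 − 1)/3 = 0.26520.
cos i = 0.51498, so i = 59.004°.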